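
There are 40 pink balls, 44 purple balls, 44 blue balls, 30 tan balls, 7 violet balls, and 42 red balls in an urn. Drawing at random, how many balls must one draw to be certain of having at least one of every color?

201

The hardest color to obtain is violet: we could draw every other ball first — 207 − 7 = 200 balls — without a single violet one.
The next draw must be violet, so 200 + 1 = 201.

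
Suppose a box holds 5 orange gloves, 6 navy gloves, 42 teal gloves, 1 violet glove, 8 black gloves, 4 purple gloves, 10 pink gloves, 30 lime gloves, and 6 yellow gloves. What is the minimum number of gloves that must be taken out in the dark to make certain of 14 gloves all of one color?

67

Treat the 9 colors as pigeonholes.
In the worst case we take at most 13 of each color, but all 5 orange, all 6 navy, all 1 violet, all 8 black, all 4 purple, all 10 pink, and all 6 yellow (fewer than 13), giving 5 + 6 + 13 + 1 + 8 + 4 + 10 + 13 + 6 = 66.
One more glove then forces some color to 14, so 66 + 1 = 67.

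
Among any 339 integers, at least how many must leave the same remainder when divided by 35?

10

If each of the 35 residue classes modulo 35 held at most 9, the total would be at most 35 × 9 = 315 < 339, a contradiction.
So at least one holds ⌈339/35⌉ = 10.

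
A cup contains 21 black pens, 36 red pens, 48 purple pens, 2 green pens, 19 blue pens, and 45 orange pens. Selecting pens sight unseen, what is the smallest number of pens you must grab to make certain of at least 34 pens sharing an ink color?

Treat the 6 ink colors as pigeonholes.
In the worst case we take at most 33 of each ink color, but all 21 black, all 2 green, and all 19 blue (fewer than 33), giving 21 + 33 + 33 + 2 + 19 + 33 = 141.
One more pen then forces some ink color to 34, so 141 + 1 = 142.

142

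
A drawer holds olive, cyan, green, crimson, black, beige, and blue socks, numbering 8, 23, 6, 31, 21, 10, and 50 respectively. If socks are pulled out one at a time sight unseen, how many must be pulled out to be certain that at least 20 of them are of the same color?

In the worst case we take at most 19 of each color, but all 8 olive, all 6 green, and all 10 beige (fewer than 19), giving 8 + 19 + 6 + 19 + 19 + 10 + 19 = 100.
One more sock then forces some color to 20, so 100 + 1 = 101.

101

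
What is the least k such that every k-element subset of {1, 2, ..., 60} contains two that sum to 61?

Partition {1, …, 60} into 30 pairs: {1,60}, {2,59}, …, {30,31}.
Choosing 30 integers — say the integers 1 through 30 — takes one from each pair and avoids the property.
Choosing 31 forces two into the same pair by pigeonhole, and those sum to 61. So 31.

31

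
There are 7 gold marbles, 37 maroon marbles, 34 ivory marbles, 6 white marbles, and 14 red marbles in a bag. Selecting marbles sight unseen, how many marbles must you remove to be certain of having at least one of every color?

The hardest color to obtain is white: we could draw every other marble first — 98 − 6 = 92 marbles — without a single white one.
The next draw must be white, so 92 + 1 = 93.

93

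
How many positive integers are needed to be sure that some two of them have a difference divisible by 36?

37

Use the pigeonhole principle on residue classes: two integers differ by a multiple of 36 exactly when they share a remainder mod 36.
There are 36 residue classes mod 36, so 36 integers can all lie in distinct classes.
One more integer must repeat a residue, giving a difference divisible by 36. So n = 36 + 1 = 37.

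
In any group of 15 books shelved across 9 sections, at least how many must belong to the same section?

The 15 books fall into 9 sections.
If each of the 9 sections held at most 1, the total would be at most 9 × 1 = 9 < 15, a contradiction.
So at least one holds ⌈15/9⌉ = 2.

2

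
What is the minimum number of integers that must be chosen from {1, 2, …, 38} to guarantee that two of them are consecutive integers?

20

Partition {1, …, 38} into 19 pairs: {1,2}, {3,4}, …, {37,38}.
Choosing 19 integers — say the 19 even numbers 2, 4, …, 38 — takes one from each pair and avoids the property.
Choosing 20 forces two into the same pair by pigeonhole, and those are consecutive. So 20.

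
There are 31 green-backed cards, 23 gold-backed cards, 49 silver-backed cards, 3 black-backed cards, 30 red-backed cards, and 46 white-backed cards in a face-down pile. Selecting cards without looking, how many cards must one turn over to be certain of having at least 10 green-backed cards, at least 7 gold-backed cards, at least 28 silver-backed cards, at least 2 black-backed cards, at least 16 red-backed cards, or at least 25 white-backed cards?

83

Each of the 6 back colors has its own threshold; avoid all of them simultaneously.
The worst case stops just short of every target: 9 green-backed, 6 gold-backed, 27 silver-backed, 1 black-backed, 15 red-backed, 24 white-backed — 9 + 6 + 27 + 1 + 15 + 24 = 82 cards.
One more card must push some back color to its target, so 82 + 1 = 83.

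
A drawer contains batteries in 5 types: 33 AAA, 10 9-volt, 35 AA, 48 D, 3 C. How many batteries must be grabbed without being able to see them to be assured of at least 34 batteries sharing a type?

Treat the 5 types as pigeonholes.
In the worst case we take at most 33 of each type, but all 10 9-volt and all 3 C (fewer than 33), giving 33 + 10 + 33 + 33 + 3 = 112.
One more battery then forces some type to 34, so 112 + 1 = 113.

113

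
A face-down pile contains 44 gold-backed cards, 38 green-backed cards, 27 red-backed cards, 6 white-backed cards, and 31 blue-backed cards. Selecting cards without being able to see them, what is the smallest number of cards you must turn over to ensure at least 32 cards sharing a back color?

127

Treat the 5 back colors as pigeonholes.
In the worst case we take at most 31 of each back color, but all 27 red-backed and all 6 white-backed (fewer than 31), giving 31 + 31 + 27 + 6 + 31 = 126.
One more card then forces some back color to 32, so 126 + 1 = 127.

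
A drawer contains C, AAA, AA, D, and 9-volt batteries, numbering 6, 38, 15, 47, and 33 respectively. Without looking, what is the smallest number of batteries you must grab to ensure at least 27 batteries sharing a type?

100

In the worst case we take at most 26 of each type, but all 6 C and all 15 AA (fewer than 26), giving 6 + 26 + 15 + 26 + 26 = 99.
One more battery then forces some type to 27, so 99 + 1 = 100.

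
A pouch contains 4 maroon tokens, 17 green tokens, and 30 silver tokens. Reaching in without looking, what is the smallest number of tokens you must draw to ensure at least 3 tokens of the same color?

Treat the 3 colors as pigeonholes.
The worst case takes 2 tokens of each color without reaching 3 of any: 3 × 2 = 6.
The next token must bring some color to 3, so 6 + 1 = 7.

7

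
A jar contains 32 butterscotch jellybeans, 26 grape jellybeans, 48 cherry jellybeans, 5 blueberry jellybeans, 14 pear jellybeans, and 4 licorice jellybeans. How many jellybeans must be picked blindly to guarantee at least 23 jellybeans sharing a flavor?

90

Treat the 6 flavors as pigeonholes.
In the worst case we take at most 22 of each flavor, but all 5 blueberry, all 14 pear, and all 4 licorice (fewer than 22), giving 22 + 22 + 22 + 5 + 14 + 4 = 89.
One more jellybean then forces some flavor to 23, so 89 + 1 = 90.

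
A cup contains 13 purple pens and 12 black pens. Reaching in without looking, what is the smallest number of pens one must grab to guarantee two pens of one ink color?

3

The worst case takes 1 pen of each ink color without reaching 2 of any: 2 × 1 = 2.
The next pen must bring some ink color to 2, so 2 + 1 = 3.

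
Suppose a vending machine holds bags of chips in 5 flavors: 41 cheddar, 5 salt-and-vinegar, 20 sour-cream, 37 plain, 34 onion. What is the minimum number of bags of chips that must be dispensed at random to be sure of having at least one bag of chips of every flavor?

The hardest flavor to obtain is salt-and-vinegar: we could draw every other bag of chips first — 137 − 5 = 132 bags of chips — without a single salt-and-vinegar one.
The next draw must be salt-and-vinegar, so 132 + 1 = 133.

133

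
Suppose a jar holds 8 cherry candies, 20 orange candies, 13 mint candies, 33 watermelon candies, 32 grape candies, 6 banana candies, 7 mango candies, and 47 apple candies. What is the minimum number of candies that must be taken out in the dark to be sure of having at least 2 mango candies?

161

The worst case draws every non-mango candy first: 8 + 20 + 13 + 33 + 32 + 6 + 47 = 159.
The next 2 draws are then forced to be mango, giving 159 + 2 = 161.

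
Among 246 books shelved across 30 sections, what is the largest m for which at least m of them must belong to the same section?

9

The 246 books fall into 30 sections.
If each of the 30 sections held at most 8, the total would be at most 30 × 8 = 240 < 246, a contradiction.
So at least one holds ⌈246/30⌉ = 9.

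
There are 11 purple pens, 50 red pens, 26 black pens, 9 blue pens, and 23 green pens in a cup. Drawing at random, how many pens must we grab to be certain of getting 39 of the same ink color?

In the worst case we take at most 38 of each ink color, but all 11 purple, all 26 black, all 9 blue, and all 23 green (fewer than 38), giving 11 + 38 + 26 + 9 + 23 = 107.
One more pen then forces some ink color to 39, so 107 + 1 = 108.

108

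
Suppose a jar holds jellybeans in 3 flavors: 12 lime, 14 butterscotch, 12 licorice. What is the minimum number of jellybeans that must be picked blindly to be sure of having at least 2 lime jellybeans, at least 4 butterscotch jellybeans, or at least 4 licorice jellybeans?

8

The worst case stops just short of every target: 1 lime, 3 butterscotch, 3 licorice — 1 + 3 + 3 = 7 jellybeans.
One more jellybean must push some flavor to its target, so 7 + 1 = 8.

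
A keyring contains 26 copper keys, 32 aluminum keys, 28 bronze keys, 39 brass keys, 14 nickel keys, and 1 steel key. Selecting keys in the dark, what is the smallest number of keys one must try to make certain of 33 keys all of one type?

In the worst case we take at most 32 of each type, but all 26 copper, all 28 bronze, all 14 nickel, and all 1 steel (fewer than 32), giving 26 + 32 + 28 + 32 + 14 + 1 = 133.
One more key then forces some type to 33, so 133 + 1 = 134.

134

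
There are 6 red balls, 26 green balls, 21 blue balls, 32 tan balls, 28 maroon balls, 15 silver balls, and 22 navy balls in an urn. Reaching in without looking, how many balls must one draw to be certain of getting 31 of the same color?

149

Treat the 7 colors as pigeonholes.
In the worst case we take at most 30 of each color, but all 6 red, all 26 green, all 21 blue, all 28 maroon, all 15 silver, and all 22 navy (fewer than 30), giving 6 + 26 + 21 + 30 + 28 + 15 + 22 = 148.
One more ball then forces some color to 31, so 148 + 1 = 149.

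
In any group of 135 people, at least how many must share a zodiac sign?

12

There are 12 zodiac signs, which serve as the pigeonholes.
If each of the 12 zodiac signs held at most 11, the total would be at most 12 × 11 = 132 < 135, a contradiction.
So at least one holds ⌈135/12⌉ = 12.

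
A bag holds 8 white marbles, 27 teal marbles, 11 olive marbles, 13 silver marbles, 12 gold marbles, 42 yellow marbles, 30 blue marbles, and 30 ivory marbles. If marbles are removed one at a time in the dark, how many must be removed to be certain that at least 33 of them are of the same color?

In the worst case we take at most 32 of each color, but all 8 white, all 27 teal, all 11 olive, all 13 silver, all 12 gold, all 30 blue, and all 30 ivory (fewer than 32), giving 8 + 27 + 11 + 13 + 12 + 32 + 30 + 30 = 163.
One more marble then forces some color to 33, so 163 + 1 = 164.

164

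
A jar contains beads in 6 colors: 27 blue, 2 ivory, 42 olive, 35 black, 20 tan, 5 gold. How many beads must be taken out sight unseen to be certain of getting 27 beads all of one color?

In the worst case we take at most 26 of each color, but all 2 ivory, all 20 tan, and all 5 gold (fewer than 26), giving 26 + 2 + 26 + 26 + 20 + 5 = 105.
One more bead then forces some color to 27, so 105 + 1 = 106.

106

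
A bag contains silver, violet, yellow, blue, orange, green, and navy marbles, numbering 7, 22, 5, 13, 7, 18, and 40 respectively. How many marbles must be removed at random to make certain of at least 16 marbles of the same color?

Treat the 7 colors as pigeonholes.
In the worst case we take at most 15 of each color, but all 7 silver, all 5 yellow, all 13 blue, and all 7 orange (fewer than 15), giving 7 + 15 + 5 + 13 + 7 + 15 + 15 = 77.
One more marble then forces some color to 16, so 77 + 1 = 78.

78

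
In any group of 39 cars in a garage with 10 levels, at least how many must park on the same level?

4

The 39 cars fall into 10 levels.
If each of the 10 levels held at most 3, the total would be at most 10 × 3 = 30 < 39, a contradiction.
So at least one holds ⌈39/10⌉ = 4.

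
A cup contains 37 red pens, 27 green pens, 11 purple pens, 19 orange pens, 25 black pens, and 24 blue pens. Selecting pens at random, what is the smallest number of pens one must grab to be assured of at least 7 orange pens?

131

The worst case draws every non-orange pen first: 37 + 27 + 11 + 25 + 24 = 124.
The next 7 draws are then forced to be orange, giving 124 + 7 = 131.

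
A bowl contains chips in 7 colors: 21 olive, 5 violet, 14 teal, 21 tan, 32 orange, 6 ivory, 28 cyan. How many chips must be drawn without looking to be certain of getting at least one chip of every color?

The hardest color to obtain is violet: we could draw every other chip first — 127 − 5 = 122 chips — without a single violet one.
The next draw must be violet, so 122 + 1 = 123.

123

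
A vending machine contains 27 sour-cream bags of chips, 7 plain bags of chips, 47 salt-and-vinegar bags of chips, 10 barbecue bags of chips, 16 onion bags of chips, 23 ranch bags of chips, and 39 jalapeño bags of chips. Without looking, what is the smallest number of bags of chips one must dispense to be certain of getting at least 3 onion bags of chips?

The worst case draws every non-onion bag of chips first: 27 + 7 + 47 + 10 + 23 + 39 = 153.
The next 3 draws are then forced to be onion, giving 153 + 3 = 156.

156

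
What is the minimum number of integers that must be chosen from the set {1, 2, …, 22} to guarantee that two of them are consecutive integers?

Partition {1, …, 22} into 11 pairs: {1,2}, {3,4}, …, {21,22}.
Choosing 11 integers — say the 11 even numbers 2, 4, …, 22 — takes one from each pair and avoids the property.
Choosing 12 forces two into the same pair by pigeonhole, and those are consecutive. So 12.

12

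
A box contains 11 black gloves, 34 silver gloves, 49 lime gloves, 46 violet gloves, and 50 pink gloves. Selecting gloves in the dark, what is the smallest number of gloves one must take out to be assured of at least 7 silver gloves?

The worst case draws every non-silver glove first: 11 + 49 + 46 + 50 = 156.
The next 7 draws are then forced to be silver, giving 156 + 7 = 163.

163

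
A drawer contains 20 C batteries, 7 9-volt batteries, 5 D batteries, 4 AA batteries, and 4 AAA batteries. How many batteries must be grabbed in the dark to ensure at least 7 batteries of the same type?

Treat the 5 types as pigeonholes.
In the worst case we take at most 6 of each type, but all 5 D, all 4 AA, and all 4 AAA (fewer than 6), giving 6 + 6 + 5 + 4 + 4 = 25.
One more battery then forces some type to 7, so 25 + 1 = 26.

26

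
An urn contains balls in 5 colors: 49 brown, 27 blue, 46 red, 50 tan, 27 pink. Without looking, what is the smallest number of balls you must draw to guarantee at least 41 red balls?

The worst case draws every non-red ball first: 49 + 27 + 50 + 27 = 153.
The next 41 draws are then forced to be red, giving 153 + 41 = 194.

194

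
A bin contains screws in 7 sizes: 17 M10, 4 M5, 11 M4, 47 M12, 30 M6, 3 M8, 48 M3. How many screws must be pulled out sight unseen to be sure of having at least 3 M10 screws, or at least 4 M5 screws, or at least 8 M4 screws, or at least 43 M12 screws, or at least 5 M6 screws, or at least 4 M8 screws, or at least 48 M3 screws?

109

The worst case stops just short of every target: 2 M10, 3 M5, 7 M4, 42 M12, 4 M6, 3 M8, 47 M3 — 2 + 3 + 7 + 42 + 4 + 3 + 47 = 108 screws.
One more screw must push some size to its target, so 108 + 1 = 109.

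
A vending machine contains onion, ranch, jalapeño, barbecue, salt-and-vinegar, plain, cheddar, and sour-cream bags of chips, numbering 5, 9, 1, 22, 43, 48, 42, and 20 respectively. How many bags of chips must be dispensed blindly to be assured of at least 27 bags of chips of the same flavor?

136

Treat the 8 flavors as pigeonholes.
In the worst case we take at most 26 of each flavor, but all 5 onion, all 9 ranch, all 1 jalapeño, all 22 barbecue, and all 20 sour-cream (fewer than 26), giving 5 + 9 + 1 + 22 + 26 + 26 + 26 + 20 = 135.
One more bag of chips then forces some flavor to 27, so 135 + 1 = 136.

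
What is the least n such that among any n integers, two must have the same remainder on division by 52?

Use the pigeonhole principle on residue classes: two integers differ by a multiple of 52 exactly when they share a remainder mod 52.
There are 52 residue classes mod 52, so 52 integers can all lie in distinct classes.
One more integer must repeat a residue, giving a difference divisible by 52. So n = 52 + 1 = 53.

53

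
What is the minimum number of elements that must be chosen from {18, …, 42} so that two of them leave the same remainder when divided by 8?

Group the integers by remainder mod 8; there are 8 residue classes, each nonempty in this range.
Choosing one from each class (8 integers) avoids any shared remainder.
One more choice must repeat a class, so two differ by a multiple of 8. Hence 8 + 1 = 9.

9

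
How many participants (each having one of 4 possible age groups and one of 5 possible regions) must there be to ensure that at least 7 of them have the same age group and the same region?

There are 4 × 5 = 20 (age group, region) combinations acting as pigeonholes.
With 20 × 6 = 120 participants we could place exactly 6 in each, with no (age group, region) pair reaching 7.
One more forces some (age group, region) pair to hold 7, so 120 + 1 = 121.

121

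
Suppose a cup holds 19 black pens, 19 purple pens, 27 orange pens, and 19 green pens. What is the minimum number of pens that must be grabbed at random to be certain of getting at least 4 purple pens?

The worst case draws every non-purple pen first: 19 + 27 + 19 = 65.
The next 4 draws are then forced to be purple, giving 65 + 4 = 69.

69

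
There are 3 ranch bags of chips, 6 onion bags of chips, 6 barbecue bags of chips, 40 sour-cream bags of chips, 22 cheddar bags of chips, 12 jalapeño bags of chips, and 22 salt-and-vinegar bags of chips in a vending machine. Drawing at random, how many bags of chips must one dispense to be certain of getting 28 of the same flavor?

In the worst case we take at most 27 of each flavor, but all 3 ranch, all 6 onion, all 6 barbecue, all 22 cheddar, all 12 jalapeño, and all 22 salt-and-vinegar (fewer than 27), giving 3 + 6 + 6 + 27 + 22 + 12 + 22 = 98.
One more bag of chips then forces some flavor to 28, so 98 + 1 = 99.

99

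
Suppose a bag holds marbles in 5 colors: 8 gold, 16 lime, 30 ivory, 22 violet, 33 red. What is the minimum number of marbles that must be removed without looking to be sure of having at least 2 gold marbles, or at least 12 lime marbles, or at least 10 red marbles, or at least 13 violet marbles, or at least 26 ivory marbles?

Each of the 5 colors has its own threshold; avoid all of them simultaneously.
The worst case stops just short of every target: 1 gold, 11 lime, 25 ivory, 12 violet, 9 red — 1 + 11 + 25 + 12 + 9 = 58 marbles.
One more marble must push some color to its target, so 58 + 1 = 59.

59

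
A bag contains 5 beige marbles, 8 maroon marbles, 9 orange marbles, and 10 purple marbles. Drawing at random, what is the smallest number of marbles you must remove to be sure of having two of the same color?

5

The worst case takes 1 marble of each color without reaching 2 of any: 4 × 1 = 4.
The next marble must bring some color to 2, so 4 + 1 = 5.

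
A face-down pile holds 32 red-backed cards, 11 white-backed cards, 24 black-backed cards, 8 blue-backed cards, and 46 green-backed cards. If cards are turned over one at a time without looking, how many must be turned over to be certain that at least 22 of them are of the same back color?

83

In the worst case we take at most 21 of each back color, but all 11 white-backed and all 8 blue-backed (fewer than 21), giving 21 + 11 + 21 + 8 + 21 = 82.
One more card then forces some back color to 22, so 82 + 1 = 83.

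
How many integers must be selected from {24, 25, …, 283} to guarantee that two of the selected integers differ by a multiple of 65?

Use the pigeonhole principle on residue classes: group the integers by remainder mod 65; there are 65 residue classes, each nonempty in this range.
Choosing one from each class (65 integers) avoids any shared remainder.
One more choice must repeat a class, so two differ by a multiple of 65. Hence 65 + 1 = 66.

66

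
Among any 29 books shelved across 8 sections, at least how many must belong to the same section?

4

The 29 books fall into 8 sections.
If each of the 8 sections held at most 3, the total would be at most 8 × 3 = 24 < 29, a contradiction.
So at least one holds ⌈29/8⌉ = 4.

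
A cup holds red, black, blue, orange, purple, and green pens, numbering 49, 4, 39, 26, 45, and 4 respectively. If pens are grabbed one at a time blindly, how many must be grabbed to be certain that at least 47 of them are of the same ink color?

Treat the 6 ink colors as pigeonholes.
In the worst case we take at most 46 of each ink color, but all 4 black, all 39 blue, all 26 orange, all 45 purple, and all 4 green (fewer than 46), giving 46 + 4 + 39 + 26 + 45 + 4 = 164.
One more pen then forces some ink color to 47, so 164 + 1 = 165.

165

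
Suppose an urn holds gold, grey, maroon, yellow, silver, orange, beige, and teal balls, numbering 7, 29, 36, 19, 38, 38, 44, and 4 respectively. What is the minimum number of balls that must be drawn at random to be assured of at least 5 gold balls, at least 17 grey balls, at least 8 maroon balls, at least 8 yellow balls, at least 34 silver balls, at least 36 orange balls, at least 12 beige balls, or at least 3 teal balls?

116

The worst case stops just short of every target: 4 gold, 16 grey, 7 maroon, 7 yellow, 33 silver, 35 orange, 11 beige, 2 teal — 4 + 16 + 7 + 7 + 33 + 35 + 11 + 2 = 115 balls.
One more ball must push some color to its target, so 115 + 1 = 116.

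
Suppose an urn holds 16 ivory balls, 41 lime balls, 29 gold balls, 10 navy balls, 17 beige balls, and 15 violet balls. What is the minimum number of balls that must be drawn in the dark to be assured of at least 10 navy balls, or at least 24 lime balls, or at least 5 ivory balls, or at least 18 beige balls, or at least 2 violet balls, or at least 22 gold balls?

The worst case stops just short of every target: 4 ivory, 23 lime, 21 gold, 9 navy, 17 beige, 1 violet — 4 + 23 + 21 + 9 + 17 + 1 = 75 balls.
One more ball must push some color to its target, so 75 + 1 = 76.

76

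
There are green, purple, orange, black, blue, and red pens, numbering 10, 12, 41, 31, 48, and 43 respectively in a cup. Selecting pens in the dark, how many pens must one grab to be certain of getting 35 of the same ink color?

156

Treat the 6 ink colors as pigeonholes.
In the worst case we take at most 34 of each ink color, but all 10 green, all 12 purple, and all 31 black (fewer than 34), giving 10 + 12 + 34 + 31 + 34 + 34 = 155.
One more pen then forces some ink color to 35, so 155 + 1 = 156.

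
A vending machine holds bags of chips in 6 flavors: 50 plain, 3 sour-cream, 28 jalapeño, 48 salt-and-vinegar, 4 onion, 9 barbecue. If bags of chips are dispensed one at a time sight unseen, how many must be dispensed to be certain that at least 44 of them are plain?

The worst case draws every non-plain bag of chips first: 3 + 28 + 48 + 4 + 9 = 92.
The next 44 draws are then forced to be plain, giving 92 + 44 = 136.

136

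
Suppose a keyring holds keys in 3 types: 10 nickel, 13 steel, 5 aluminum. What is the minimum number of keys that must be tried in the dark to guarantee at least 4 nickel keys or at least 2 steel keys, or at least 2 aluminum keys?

The worst case stops just short of every target: 3 nickel, 1 steel, 1 aluminum — 3 + 1 + 1 = 5 keys.
One more key must push some type to its target, so 5 + 1 = 6.

6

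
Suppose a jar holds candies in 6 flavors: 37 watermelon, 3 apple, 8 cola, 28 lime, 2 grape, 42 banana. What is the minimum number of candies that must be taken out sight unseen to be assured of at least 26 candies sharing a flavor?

89

In the worst case we take at most 25 of each flavor, but all 3 apple, all 8 cola, and all 2 grape (fewer than 25), giving 25 + 3 + 8 + 25 + 2 + 25 = 88.
One more candy then forces some flavor to 26, so 88 + 1 = 89.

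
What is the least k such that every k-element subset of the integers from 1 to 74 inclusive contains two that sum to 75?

38

Partition {1, …, 74} into 37 pairs: {1,74}, {2,73}, …, {37,38}.
Choosing 37 integers — say the integers 1 through 37 — takes one from each pair and avoids the property.
Choosing 38 forces two into the same pair by pigeonhole, and those sum to 75. So 38.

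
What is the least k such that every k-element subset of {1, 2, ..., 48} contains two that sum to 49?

25

Partition {1, …, 48} into 24 pairs: {1,48}, {2,47}, …, {24,25}.
Choosing 24 integers — say the integers 1 through 24 — takes one from each pair and avoids the property.
Choosing 25 forces two into the same pair by pigeonhole, and those sum to 49. So 25.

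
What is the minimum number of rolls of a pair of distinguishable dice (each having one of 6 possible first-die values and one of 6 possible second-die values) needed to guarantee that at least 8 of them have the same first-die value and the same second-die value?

There are 6 × 6 = 36 (first-die value, second-die value) combinations acting as pigeonholes.
With 36 × 7 = 252 rolls of a pair of distinguishable dice we could place exactly 7 in each, with no (first-die value, second-die value) pair reaching 8.
One more forces some (first-die value, second-die value) pair to hold 8, so 252 + 1 = 253.

253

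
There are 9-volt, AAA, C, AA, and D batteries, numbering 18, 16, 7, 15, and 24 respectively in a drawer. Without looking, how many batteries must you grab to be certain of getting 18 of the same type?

Treat the 5 types as pigeonholes.
In the worst case we take at most 17 of each type, but all 16 AAA, all 7 C, and all 15 AA (fewer than 17), giving 17 + 16 + 7 + 15 + 17 = 72.
One more battery then forces some type to 18, so 72 + 1 = 73.

73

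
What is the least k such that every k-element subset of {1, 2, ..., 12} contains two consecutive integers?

7

Partition {1, …, 12} into 6 pairs: {1,2}, {3,4}, …, {11,12}.
Choosing 6 integers — say the 6 even numbers 2, 4, …, 12 — takes one from each pair and avoids the property.
Choosing 7 forces two into the same pair by pigeonhole, and those are consecutive. So 7.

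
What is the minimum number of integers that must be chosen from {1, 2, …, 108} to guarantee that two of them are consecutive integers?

55

Partition {1, …, 108} into 54 pairs: {1,2}, {3,4}, …, {107,108}.
Choosing 54 integers — say the 54 even numbers 2, 4, …, 108 — takes one from each pair and avoids the property.
Choosing 55 forces two into the same pair by pigeonhole, and those are consecutive. So 55.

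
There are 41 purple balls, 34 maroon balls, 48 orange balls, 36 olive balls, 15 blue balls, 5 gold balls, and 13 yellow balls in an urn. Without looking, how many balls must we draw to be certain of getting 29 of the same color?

Treat the 7 colors as pigeonholes.
In the worst case we take at most 28 of each color, but all 15 blue, all 5 gold, and all 13 yellow (fewer than 28), giving 28 + 28 + 28 + 28 + 15 + 5 + 13 = 145.
One more ball then forces some color to 29, so 145 + 1 = 146.

146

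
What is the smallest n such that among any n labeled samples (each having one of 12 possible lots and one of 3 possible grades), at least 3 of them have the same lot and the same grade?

73

There are 12 × 3 = 36 (lot, grade) combinations acting as pigeonholes.
With 36 × 2 = 72 labeled samples we could place exactly 2 in each, with no (lot, grade) pair reaching 3.
One more forces some (lot, grade) pair to hold 3, so 72 + 1 = 73.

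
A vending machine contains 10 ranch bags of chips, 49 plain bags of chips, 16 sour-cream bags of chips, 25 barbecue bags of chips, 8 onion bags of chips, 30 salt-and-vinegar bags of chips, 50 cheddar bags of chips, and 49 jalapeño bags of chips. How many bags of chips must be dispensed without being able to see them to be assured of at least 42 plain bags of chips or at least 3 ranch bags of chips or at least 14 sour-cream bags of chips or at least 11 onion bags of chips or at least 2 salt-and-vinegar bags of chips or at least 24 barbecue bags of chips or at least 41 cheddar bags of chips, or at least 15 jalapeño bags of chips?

Each of the 8 flavors has its own threshold; avoid all of them simultaneously.
The worst case stops just short of every target: 2 ranch, 41 plain, 13 sour-cream, 23 barbecue, all 8 onion, 1 salt-and-vinegar, 40 cheddar, 14 jalapeño — 2 + 41 + 13 + 23 + 8 + 1 + 40 + 14 = 142 bags of chips.
One more bag of chips must push some flavor to its target, so 142 + 1 = 143.

143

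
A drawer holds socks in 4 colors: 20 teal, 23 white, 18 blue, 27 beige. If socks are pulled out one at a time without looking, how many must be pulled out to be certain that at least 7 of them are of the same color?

25

Treat the 4 colors as pigeonholes.
The worst case takes 6 socks of each color without reaching 7 of any: 4 × 6 = 24.
The next sock must bring some color to 7, so 24 + 1 = 25.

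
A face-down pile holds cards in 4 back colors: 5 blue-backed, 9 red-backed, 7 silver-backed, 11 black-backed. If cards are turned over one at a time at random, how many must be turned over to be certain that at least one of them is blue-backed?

The worst case draws every non-blue-backed card first: 9 + 7 + 11 = 27.
The next draw is then forced to be blue-backed, giving 27 + 1 = 28.

28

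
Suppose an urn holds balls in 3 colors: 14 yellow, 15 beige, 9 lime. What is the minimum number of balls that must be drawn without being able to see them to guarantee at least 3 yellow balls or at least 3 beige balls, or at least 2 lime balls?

Each of the 3 colors has its own threshold; avoid all of them simultaneously.
The worst case stops just short of every target: 2 yellow, 2 beige, 1 lime — 2 + 2 + 1 = 5 balls.
One more ball must push some color to its target, so 5 + 1 = 6.

6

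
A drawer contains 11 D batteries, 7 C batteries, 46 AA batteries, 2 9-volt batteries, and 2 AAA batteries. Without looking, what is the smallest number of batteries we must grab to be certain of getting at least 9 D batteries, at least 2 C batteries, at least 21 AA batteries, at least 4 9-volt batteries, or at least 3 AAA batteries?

Each of the 5 types has its own threshold; avoid all of them simultaneously.
The worst case stops just short of every target: 8 D, 1 C, 20 AA, all 2 9-volt, 2 AAA — 8 + 1 + 20 + 2 + 2 = 33 batteries.
One more battery must push some type to its target, so 33 + 1 = 34.

34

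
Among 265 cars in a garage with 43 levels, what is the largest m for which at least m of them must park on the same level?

If each of the 43 levels held at most 6, the total would be at most 43 × 6 = 258 < 265, a contradiction.
So at least one holds ⌈265/43⌉ = 7.

7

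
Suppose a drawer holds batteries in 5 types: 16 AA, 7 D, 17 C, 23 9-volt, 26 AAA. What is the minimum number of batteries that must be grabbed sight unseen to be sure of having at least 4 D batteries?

86

To avoid D batteries as long as possible, exhaust the other 4 types first.
The worst case draws every non-D battery first: 16 + 17 + 23 + 26 = 82.
The next 4 draws are then forced to be D, giving 82 + 4 = 86.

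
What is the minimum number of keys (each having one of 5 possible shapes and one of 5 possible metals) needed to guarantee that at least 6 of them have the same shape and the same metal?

There are 5 × 5 = 25 (shape, metal) combinations acting as pigeonholes.
With 25 × 5 = 125 keys we could place exactly 5 in each, with no (shape, metal) pair reaching 6.
One more forces some (shape, metal) pair to hold 6, so 125 + 1 = 126.

126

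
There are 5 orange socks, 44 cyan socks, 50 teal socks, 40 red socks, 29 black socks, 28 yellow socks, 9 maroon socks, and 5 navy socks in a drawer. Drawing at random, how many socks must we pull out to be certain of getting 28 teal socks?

To avoid teal socks as long as possible, exhaust the other 7 colors first.
The worst case draws every non-teal sock first: 5 + 44 + 40 + 29 + 28 + 9 + 5 = 160.
The next 28 draws are then forced to be teal, giving 160 + 28 = 188.

188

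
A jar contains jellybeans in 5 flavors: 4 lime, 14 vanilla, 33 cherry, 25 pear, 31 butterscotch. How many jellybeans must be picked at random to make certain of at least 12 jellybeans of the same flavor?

Treat the 5 flavors as pigeonholes.
In the worst case we take at most 11 of each flavor, but all 4 lime (fewer than 11), giving 4 + 11 + 11 + 11 + 11 = 48.
One more jellybean then forces some flavor to 12, so 48 + 1 = 49.

49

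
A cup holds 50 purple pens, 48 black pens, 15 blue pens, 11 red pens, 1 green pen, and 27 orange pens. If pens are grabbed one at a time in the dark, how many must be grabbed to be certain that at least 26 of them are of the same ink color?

103

In the worst case we take at most 25 of each ink color, but all 15 blue, all 11 red, and all 1 green (fewer than 25), giving 25 + 25 + 15 + 11 + 1 + 25 = 102.
One more pen then forces some ink color to 26, so 102 + 1 = 103.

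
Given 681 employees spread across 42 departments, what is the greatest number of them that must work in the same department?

17

The 681 employees fall into 42 departments.
If each of the 42 departments held at most 16, the total would be at most 42 × 16 = 672 < 681, a contradiction.
So at least one holds ⌈681/42⌉ = 17.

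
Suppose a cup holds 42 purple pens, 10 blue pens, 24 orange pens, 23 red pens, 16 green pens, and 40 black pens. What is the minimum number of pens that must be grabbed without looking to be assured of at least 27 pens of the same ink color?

In the worst case we take at most 26 of each ink color, but all 10 blue, all 24 orange, all 23 red, and all 16 green (fewer than 26), giving 26 + 10 + 24 + 23 + 16 + 26 = 125.
One more pen then forces some ink color to 27, so 125 + 1 = 126.

126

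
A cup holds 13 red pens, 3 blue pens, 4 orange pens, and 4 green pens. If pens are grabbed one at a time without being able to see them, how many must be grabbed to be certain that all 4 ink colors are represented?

22

The hardest ink color to obtain is blue: we could draw every other pen first — 24 − 3 = 21 pens — without a single blue one.
The next draw must be blue, so 21 + 1 = 22.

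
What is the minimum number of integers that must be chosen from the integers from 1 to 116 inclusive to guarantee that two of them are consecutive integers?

59

Partition {1, …, 116} into 58 pairs: {1,2}, {3,4}, …, {115,116}.
Choosing 58 integers — say the 58 even numbers 2, 4, …, 116 — takes one from each pair and avoids the property.
Choosing 59 forces two into the same pair by pigeonhole, and those are consecutive. So 59.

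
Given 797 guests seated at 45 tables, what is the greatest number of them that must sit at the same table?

18

The 797 guests fall into 45 tables.
If each of the 45 tables held at most 17, the total would be at most 45 × 17 = 765 < 797, a contradiction.
So at least one holds ⌈797/45⌉ = 18.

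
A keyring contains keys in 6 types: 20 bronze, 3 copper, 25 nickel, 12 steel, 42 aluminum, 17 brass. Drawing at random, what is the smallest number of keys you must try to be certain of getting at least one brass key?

103

The worst case draws every non-brass key first: 20 + 3 + 25 + 12 + 42 = 102.
The next draw is then forced to be brass, giving 102 + 1 = 103.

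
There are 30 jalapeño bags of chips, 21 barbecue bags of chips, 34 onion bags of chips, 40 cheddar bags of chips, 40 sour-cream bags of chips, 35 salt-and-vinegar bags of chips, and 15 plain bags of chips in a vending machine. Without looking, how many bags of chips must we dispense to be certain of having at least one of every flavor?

201

The hardest flavor to obtain is plain: we could draw every other bag of chips first — 215 − 15 = 200 bags of chips — without a single plain one.
The next draw must be plain, so 200 + 1 = 201.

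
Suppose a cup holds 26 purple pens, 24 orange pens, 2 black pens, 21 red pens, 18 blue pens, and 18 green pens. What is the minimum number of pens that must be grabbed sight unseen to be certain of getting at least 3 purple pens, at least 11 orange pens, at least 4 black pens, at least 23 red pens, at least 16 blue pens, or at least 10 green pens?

60

The worst case stops just short of every target: 2 purple, 10 orange, all 2 black, all 21 red, 15 blue, 9 green — 2 + 10 + 2 + 21 + 15 + 9 = 59 pens.
One more pen must push some ink color to its target, so 59 + 1 = 60.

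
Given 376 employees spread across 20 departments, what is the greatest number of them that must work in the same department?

19

The 376 employees fall into 20 departments.
If each of the 20 departments held at most 18, the total would be at most 20 × 18 = 360 < 376, a contradiction.
So at least one holds ⌈376/20⌉ = 19.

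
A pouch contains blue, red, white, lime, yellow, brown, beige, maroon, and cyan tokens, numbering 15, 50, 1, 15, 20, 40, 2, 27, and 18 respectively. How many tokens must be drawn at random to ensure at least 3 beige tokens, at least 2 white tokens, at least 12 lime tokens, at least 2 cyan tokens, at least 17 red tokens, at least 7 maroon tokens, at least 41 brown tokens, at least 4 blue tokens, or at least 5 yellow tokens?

85

The worst case stops just short of every target: 3 blue, 16 red, 1 white, 11 lime, 4 yellow, 40 brown, 2 beige, 6 maroon, 1 cyan — 3 + 16 + 1 + 11 + 4 + 40 + 2 + 6 + 1 = 84 tokens.
One more token must push some color to its target, so 84 + 1 = 85.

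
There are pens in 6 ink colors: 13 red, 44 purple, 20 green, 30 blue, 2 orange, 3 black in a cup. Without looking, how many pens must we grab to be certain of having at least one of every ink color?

111

The hardest ink color to obtain is orange: we could draw every other pen first — 112 − 2 = 110 pens — without a single orange one.
The next draw must be orange, so 110 + 1 = 111.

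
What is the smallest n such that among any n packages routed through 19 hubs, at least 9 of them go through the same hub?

There are 19 hubs acting as pigeonholes.
With 19 × 8 = 152 packages we could place exactly 8 in each, with no class reaching 9.
One more forces some class to hold 9, so 152 + 1 = 153.

153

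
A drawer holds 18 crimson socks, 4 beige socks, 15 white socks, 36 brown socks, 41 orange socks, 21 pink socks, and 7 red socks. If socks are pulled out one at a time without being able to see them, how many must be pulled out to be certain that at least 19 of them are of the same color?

Treat the 7 colors as pigeonholes.
In the worst case we take at most 18 of each color, but all 4 beige, all 15 white, and all 7 red (fewer than 18), giving 18 + 4 + 15 + 18 + 18 + 18 + 7 = 98.
One more sock then forces some color to 19, so 98 + 1 = 99.

99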